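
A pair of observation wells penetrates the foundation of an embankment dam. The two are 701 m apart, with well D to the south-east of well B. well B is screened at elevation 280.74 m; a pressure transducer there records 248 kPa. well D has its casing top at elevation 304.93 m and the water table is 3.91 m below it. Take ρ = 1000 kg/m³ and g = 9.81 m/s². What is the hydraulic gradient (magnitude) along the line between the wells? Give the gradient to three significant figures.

Pressure head at well B: ψ = P/(ρg) = 248×1000 / (1000 × 9.81) = 25.28 m.
Total head at well B: h = z + ψ = 280.74 + 25.28 = 306.02 m.
Total head at well D: h = 304.93 − 3.91 = 301.02 m.
Head difference: h(well B) − h(well D) = 306.02 − 301.02 = 5.00 m.
Hydraulic gradient: i = |Δh| / L = 5.00 / 701 = 0.00713.

i ≈ 0.00713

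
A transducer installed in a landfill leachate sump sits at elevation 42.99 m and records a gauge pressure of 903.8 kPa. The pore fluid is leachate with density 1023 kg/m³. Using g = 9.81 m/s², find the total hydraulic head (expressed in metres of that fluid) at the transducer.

h ≈ 133.05 m

ψ = P/(ρg) = 903.8×1000 / (1023 × 9.81) = 90.06 m.
h = z + ψ = 42.99 + 90.06 = 133.05 m.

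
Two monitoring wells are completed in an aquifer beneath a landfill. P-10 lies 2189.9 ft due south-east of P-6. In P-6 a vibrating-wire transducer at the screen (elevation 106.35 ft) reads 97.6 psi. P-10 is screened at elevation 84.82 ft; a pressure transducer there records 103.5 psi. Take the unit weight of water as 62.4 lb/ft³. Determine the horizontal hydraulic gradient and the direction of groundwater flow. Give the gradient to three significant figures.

Pressure head at P-6: ψ = 144·P/γ = 144 × 97.6 / 62.4 = 225.23 ft.
Total head at P-6: h = z + ψ = 106.35 + 225.23 = 331.58 ft.
Pressure head at P-10: ψ = 144·P/γ = 144 × 103.5 / 62.4 = 238.85 ft.
Total head at P-10: h = z + ψ = 84.82 + 238.85 = 323.67 ft.
Head difference: h(P-6) − h(P-10) = 331.58 − 323.67 = 7.91 ft.
Hydraulic gradient: i = |Δh| / L = 7.91 / 2189.9 = 0.00361.
Flow is from higher to lower head: from P-6 toward P-10, i.e. toward the south-east.

i ≈ 0.00361; groundwater flows toward the south-east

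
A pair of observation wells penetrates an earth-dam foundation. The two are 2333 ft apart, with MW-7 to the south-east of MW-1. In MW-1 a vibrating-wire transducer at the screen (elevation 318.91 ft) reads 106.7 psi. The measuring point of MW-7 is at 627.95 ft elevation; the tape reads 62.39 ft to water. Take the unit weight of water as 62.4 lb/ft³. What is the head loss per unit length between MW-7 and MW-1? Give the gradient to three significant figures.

Pressure head at MW-1: ψ = 144·P/γ = 144 × 106.7 / 62.4 = 246.23 ft.
Total head at MW-1: h = z + ψ = 318.91 + 246.23 = 565.14 ft.
Total head at MW-7: h = 627.95 − 62.39 = 565.56 ft.
Head difference: h(MW-1) − h(MW-7) = 565.14 − 565.56 = -0.42 ft.
Hydraulic gradient: i = |Δh| / L = 0.42 / 2333 = 0.000180.

i ≈ 0.000180 ft/ft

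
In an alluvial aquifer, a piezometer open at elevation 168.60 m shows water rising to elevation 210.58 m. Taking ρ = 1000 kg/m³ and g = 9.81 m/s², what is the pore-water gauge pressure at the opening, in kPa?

P ≈ 412 kPa

Pressure head ψ = h − z = 210.58 − 168.60 = 41.98 m.
P = ρgψ = 1000 × 9.81 × 41.98 = 411824 Pa ≈ 412 kPa.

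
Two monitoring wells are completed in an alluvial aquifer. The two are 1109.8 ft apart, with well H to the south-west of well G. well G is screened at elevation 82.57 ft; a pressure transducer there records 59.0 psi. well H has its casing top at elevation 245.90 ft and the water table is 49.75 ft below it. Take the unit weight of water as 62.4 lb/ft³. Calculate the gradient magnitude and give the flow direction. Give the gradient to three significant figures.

Pressure head at well G: ψ = 144·P/γ = 144 × 59.0 / 62.4 = 136.15 ft.
Total head at well G: h = z + ψ = 82.57 + 136.15 = 218.72 ft.
Total head at well H: h = 245.90 − 49.75 = 196.15 ft.
Head difference: h(well G) − h(well H) = 218.72 − 196.15 = 22.57 ft.
Hydraulic gradient: i = |Δh| / L = 22.57 / 1109.8 = 0.0203.
Flow is from higher to lower head: from well G toward well H, i.e. toward the south-west.

i ≈ 0.0203; groundwater flows toward the south-west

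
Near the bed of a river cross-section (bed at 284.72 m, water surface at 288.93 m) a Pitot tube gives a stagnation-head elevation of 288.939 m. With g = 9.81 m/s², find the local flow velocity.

v ≈ 0.420 m/s

Near the bed, under hydrostatic conditions, the piezometric head (z + ψ) equals the free-surface elevation, 288.93 m.
Velocity head = total − piezometric = 288.939 − 288.93 = 0.009 m.
v = √(2g·h_v) = √(2 × 9.81 × 0.009) = 0.420 m/s.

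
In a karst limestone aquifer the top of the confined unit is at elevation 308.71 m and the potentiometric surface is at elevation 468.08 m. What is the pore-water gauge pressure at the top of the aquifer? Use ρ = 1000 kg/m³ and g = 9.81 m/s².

Pressure head at the aquifer top: ψ = h − z = 468.08 − 308.71 = 159.37 m.
P = ρgψ = 1000 × 9.81 × 159.37 = 1563420 Pa ≈ 1560 kPa.

P ≈ 1560 kPa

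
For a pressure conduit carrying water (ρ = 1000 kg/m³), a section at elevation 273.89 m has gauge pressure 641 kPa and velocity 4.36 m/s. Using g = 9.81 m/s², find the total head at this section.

Pressure head ψ = P/(ρg) = 641×1000 / (1000 × 9.81) = 65.34 m.
Velocity head = v²/(2g) = 4.36² / (2 × 9.81) = 0.969 m.
h = z + ψ + v²/(2g) = 273.89 + 65.34 + 0.969 = 340.20 m.

h ≈ 340.20 m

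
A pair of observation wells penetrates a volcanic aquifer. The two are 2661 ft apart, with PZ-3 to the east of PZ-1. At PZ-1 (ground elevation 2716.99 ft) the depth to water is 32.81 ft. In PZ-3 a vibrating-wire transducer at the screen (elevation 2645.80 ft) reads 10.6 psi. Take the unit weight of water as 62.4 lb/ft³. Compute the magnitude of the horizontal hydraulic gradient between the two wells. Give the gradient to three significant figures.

i ≈ 0.00523

Total head at PZ-1: h = 2716.99 − 32.81 = 2684.18 ft.
Pressure head at PZ-3: ψ = 144·P/γ = 144 × 10.6 / 62.4 = 24.46 ft.
Total head at PZ-3: h = z + ψ = 2645.80 + 24.46 = 2670.26 ft.
Head difference: h(PZ-1) − h(PZ-3) = 2684.18 − 2670.26 = 13.92 ft.
Hydraulic gradient: i = |Δh| / L = 13.92 / 2661 = 0.00523.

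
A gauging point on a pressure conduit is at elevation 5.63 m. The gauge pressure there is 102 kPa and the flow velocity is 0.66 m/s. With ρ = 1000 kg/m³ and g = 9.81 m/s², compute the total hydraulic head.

h ≈ 16.05 m

Pressure head ψ = P/(ρg) = 102×1000 / (1000 × 9.81) = 10.40 m.
Velocity head = v²/(2g) = 0.66² / (2 × 9.81) = 0.022 m.
h = z + ψ + v²/(2g) = 5.63 + 10.40 + 0.022 = 16.05 m.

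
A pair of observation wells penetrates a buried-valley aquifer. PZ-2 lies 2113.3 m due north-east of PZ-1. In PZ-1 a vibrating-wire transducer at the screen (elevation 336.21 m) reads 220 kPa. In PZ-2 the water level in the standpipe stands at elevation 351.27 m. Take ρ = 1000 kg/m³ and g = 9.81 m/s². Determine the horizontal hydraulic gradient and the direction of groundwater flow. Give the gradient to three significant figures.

Pressure head at PZ-1: ψ = P/(ρg) = 220×1000 / (1000 × 9.81) = 22.43 m.
Total head at PZ-1: h = z + ψ = 336.21 + 22.43 = 358.64 m.
Total head at PZ-2: h = 351.27 m (water level in the piezometer is the total head).
Head difference: h(PZ-1) − h(PZ-2) = 358.64 − 351.27 = 7.37 m.
Hydraulic gradient: i = |Δh| / L = 7.37 / 2113.3 = 0.00349.
Flow is from higher to lower head: from PZ-1 toward PZ-2, i.e. toward the north-east.

i ≈ 0.00349; groundwater flows toward the north-east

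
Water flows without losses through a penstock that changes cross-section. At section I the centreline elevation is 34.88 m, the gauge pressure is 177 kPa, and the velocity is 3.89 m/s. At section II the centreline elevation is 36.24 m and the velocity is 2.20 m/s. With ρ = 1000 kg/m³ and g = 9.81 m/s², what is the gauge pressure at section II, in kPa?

P₂ ≈ 169 kPa

Pressure head at I: ψ₁ = P₁/(ρg) = 177×1000 / (1000 × 9.81) = 18.04 m.
Velocity heads: v₁²/2g = 3.89²/19.62 = 0.771 m; v₂²/2g = 2.20²/19.62 = 0.247 m.
Total head H = z₁ + ψ₁ + v₁²/2g = 34.88 + 18.04 + 0.771 = 53.69 m.
ψ₂ = H − z₂ − v₂²/2g = 53.69 − 36.24 − 0.247 = 17.20 m.
P₂ = ρgψ₂ = 1000 × 9.81 × 17.20 ≈ 169 kPa.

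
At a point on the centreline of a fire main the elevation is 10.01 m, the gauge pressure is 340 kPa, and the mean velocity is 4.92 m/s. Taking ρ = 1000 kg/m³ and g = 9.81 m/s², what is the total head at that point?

h ≈ 45.90 m

Pressure head ψ = P/(ρg) = 340×1000 / (1000 × 9.81) = 34.66 m.
Velocity head = v²/(2g) = 4.92² / (2 × 9.81) = 1.234 m.
h = z + ψ + v²/(2g) = 10.01 + 34.66 + 1.234 = 45.90 m.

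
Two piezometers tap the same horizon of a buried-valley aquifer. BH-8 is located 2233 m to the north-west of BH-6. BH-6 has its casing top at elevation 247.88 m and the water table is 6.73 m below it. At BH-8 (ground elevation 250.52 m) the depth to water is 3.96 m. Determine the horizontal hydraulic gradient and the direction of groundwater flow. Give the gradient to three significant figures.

Total head at BH-6: h = 247.88 − 6.73 = 241.15 m.
Total head at BH-8: h = 250.52 − 3.96 = 246.56 m.
Head difference: h(BH-6) − h(BH-8) = 241.15 − 246.56 = -5.41 m.
Hydraulic gradient: i = |Δh| / L = 5.41 / 2233 = 0.00242.
Flow is from higher to lower head: from BH-8 toward BH-6, i.e. toward the south-east.

i ≈ 0.00242; groundwater flows toward the south-east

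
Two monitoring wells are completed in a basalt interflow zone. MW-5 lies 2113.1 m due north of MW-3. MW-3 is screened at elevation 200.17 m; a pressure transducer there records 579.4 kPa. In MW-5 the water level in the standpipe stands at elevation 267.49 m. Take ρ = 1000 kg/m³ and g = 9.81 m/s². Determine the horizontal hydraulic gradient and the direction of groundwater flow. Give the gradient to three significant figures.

i ≈ 0.00391; groundwater flows toward the south

Pressure head at MW-3: ψ = P/(ρg) = 579.4×1000 / (1000 × 9.81) = 59.06 m.
Total head at MW-3: h = z + ψ = 200.17 + 59.06 = 259.23 m.
Total head at MW-5: h = 267.49 m (water level in the piezometer is the total head).
Head difference: h(MW-3) − h(MW-5) = 259.23 − 267.49 = -8.26 m.
Hydraulic gradient: i = |Δh| / L = 8.26 / 2113.1 = 0.00391.
Flow is from higher to lower head: from MW-5 toward MW-3, i.e. toward the south.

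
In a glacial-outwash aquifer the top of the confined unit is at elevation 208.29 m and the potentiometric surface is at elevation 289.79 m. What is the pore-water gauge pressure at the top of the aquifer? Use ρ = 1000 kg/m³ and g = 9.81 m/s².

Pressure head at the aquifer top: ψ = h − z = 289.79 − 208.29 = 81.50 m.
P = ρgψ = 1000 × 9.81 × 81.50 = 799515 Pa ≈ 800 kPa.

P ≈ 800 kPa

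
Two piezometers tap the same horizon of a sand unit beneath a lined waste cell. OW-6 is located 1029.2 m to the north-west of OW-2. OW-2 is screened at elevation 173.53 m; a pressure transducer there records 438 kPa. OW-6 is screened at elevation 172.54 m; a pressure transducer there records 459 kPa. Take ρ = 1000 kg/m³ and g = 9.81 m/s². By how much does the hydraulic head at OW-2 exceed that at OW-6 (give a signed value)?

Δh ≈ -1.15 m

Pressure head at OW-2: ψ = P/(ρg) = 438×1000 / (1000 × 9.81) = 44.65 m.
Total head at OW-2: h = z + ψ = 173.53 + 44.65 = 218.18 m.
Pressure head at OW-6: ψ = P/(ρg) = 459×1000 / (1000 × 9.81) = 46.79 m.
Total head at OW-6: h = z + ψ = 172.54 + 46.79 = 219.33 m.
Head difference: h(OW-2) − h(OW-6) = 218.18 − 219.33 = -1.15 m.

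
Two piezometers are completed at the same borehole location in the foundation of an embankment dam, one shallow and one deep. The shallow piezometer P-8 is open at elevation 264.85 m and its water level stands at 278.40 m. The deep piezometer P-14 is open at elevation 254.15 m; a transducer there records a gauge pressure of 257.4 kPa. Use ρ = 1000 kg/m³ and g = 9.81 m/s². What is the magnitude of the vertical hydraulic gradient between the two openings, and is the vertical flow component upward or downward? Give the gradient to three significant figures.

Total head at P-8: h = 278.40 m (water level in the standpipe).
Pressure head at P-14: ψ = P/(ρg) = 257.4×1000 / (1000 × 9.81) = 26.24 m.
Total head at P-14: h = z + ψ = 254.15 + 26.24 = 280.39 m.
Δh = h(P-8) − h(P-14) = 278.40 − 280.39 = -1.99 m.
Vertical separation Δz = 264.85 − 254.15 = 10.70 m.
|i_v| = |Δh| / Δz = 1.99 / 10.70 = 0.186.
Head is higher in the deep piezometer, so vertical flow is upward (discharge condition).

|i_v| ≈ 0.186; vertical flow is upward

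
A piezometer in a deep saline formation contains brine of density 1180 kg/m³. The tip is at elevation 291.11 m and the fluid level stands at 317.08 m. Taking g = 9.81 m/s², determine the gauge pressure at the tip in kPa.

P ≈ 301 kPa

Pressure head ψ = h − z = 317.08 − 291.11 = 25.97 m.
P = ρgψ = 1180 × 9.81 × 25.97 = 300624 Pa ≈ 301 kPa.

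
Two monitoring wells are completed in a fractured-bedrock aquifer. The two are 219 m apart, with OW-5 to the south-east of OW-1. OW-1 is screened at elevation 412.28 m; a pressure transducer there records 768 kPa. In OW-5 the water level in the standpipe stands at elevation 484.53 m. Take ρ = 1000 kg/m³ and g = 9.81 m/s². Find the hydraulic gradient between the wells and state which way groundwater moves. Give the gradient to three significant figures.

i ≈ 0.0276; groundwater flows toward the south-east

Pressure head at OW-1: ψ = P/(ρg) = 768×1000 / (1000 × 9.81) = 78.29 m.
Total head at OW-1: h = z + ψ = 412.28 + 78.29 = 490.57 m.
Total head at OW-5: h = 484.53 m (water level in the piezometer is the total head).
Head difference: h(OW-1) − h(OW-5) = 490.57 − 484.53 = 6.04 m.
Hydraulic gradient: i = |Δh| / L = 6.04 / 219 = 0.0276.
Flow is from higher to lower head: from OW-1 toward OW-5, i.e. toward the south-east.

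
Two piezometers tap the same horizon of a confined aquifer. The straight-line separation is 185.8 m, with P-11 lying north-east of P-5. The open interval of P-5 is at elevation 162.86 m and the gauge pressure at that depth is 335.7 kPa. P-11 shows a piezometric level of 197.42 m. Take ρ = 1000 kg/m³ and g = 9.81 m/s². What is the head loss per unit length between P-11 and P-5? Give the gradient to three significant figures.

Pressure head at P-5: ψ = P/(ρg) = 335.7×1000 / (1000 × 9.81) = 34.22 m.
Total head at P-5: h = z + ψ = 162.86 + 34.22 = 197.08 m.
Total head at P-11: h = 197.42 m (water level in the piezometer is the total head).
Head difference: h(P-5) − h(P-11) = 197.08 − 197.42 = -0.34 m.
Hydraulic gradient: i = |Δh| / L = 0.34 / 185.8 = 0.00183.

i ≈ 0.00183 m/m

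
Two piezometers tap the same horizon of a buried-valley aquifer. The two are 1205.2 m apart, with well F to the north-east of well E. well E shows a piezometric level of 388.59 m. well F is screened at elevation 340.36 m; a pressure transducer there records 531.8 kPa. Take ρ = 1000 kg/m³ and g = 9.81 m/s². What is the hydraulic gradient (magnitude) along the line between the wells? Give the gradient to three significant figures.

Total head at well E: h = 388.59 m (water level in the piezometer is the total head).
Pressure head at well F: ψ = P/(ρg) = 531.8×1000 / (1000 × 9.81) = 54.21 m.
Total head at well F: h = z + ψ = 340.36 + 54.21 = 394.57 m.
Head difference: h(well E) − h(well F) = 388.59 − 394.57 = -5.98 m.
Hydraulic gradient: i = |Δh| / L = 5.98 / 1205.2 = 0.00496.

i ≈ 0.00496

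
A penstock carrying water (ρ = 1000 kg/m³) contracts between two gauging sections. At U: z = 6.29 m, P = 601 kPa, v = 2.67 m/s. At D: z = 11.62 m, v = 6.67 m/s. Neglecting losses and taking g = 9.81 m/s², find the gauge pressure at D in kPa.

Pressure head at U: ψ₁ = P₁/(ρg) = 601×1000 / (1000 × 9.81) = 61.26 m.
Velocity heads: v₁²/2g = 2.67²/19.62 = 0.363 m; v₂²/2g = 6.67²/19.62 = 2.268 m.
Total head H = z₁ + ψ₁ + v₁²/2g = 6.29 + 61.26 + 0.363 = 67.91 m.
ψ₂ = H − z₂ − v₂²/2g = 67.91 − 11.62 − 2.268 = 54.02 m.
P₂ = ρgψ₂ = 1000 × 9.81 × 54.02 ≈ 530 kPa.

P₂ ≈ 530 kPa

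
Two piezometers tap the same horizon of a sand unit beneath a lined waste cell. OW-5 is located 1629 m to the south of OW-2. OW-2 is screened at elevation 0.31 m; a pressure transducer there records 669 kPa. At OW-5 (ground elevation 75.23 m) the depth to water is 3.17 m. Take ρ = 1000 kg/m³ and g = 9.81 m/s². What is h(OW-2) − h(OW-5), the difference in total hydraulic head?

Δh ≈ -3.55 m

Pressure head at OW-2: ψ = P/(ρg) = 669×1000 / (1000 × 9.81) = 68.20 m.
Total head at OW-2: h = z + ψ = 0.31 + 68.20 = 68.51 m.
Total head at OW-5: h = 75.23 − 3.17 = 72.06 m.
Head difference: h(OW-2) − h(OW-5) = 68.51 − 72.06 = -3.55 m.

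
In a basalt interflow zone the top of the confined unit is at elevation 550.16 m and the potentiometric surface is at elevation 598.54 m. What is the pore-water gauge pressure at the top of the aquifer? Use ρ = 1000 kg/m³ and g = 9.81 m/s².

Pressure head at the aquifer top: ψ = h − z = 598.54 − 550.16 = 48.38 m.
P = ρgψ = 1000 × 9.81 × 48.38 = 474608 Pa ≈ 475 kPa.

P ≈ 475 kPa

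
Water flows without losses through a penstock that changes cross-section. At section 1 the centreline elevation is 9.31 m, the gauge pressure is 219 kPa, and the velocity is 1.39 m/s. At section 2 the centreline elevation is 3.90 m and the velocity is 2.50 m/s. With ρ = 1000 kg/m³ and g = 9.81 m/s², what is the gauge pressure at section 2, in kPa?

P₂ ≈ 270 kPa

Pressure head at 1: ψ₁ = P₁/(ρg) = 219×1000 / (1000 × 9.81) = 22.32 m.
Velocity heads: v₁²/2g = 1.39²/19.62 = 0.098 m; v₂²/2g = 2.50²/19.62 = 0.319 m.
Total head H = z₁ + ψ₁ + v₁²/2g = 9.31 + 22.32 + 0.098 = 31.73 m.
ψ₂ = H − z₂ − v₂²/2g = 31.73 − 3.90 − 0.319 = 27.51 m.
P₂ = ρgψ₂ = 1000 × 9.81 × 27.51 ≈ 270 kPa.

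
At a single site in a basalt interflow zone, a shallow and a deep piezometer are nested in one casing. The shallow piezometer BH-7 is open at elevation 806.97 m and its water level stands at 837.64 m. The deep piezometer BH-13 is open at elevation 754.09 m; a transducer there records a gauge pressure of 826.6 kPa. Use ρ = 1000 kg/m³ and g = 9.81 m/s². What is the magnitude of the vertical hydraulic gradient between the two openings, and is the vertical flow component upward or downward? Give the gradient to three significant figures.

Total head at BH-7: h = 837.64 m (water level in the standpipe).
Pressure head at BH-13: ψ = P/(ρg) = 826.6×1000 / (1000 × 9.81) = 84.26 m.
Total head at BH-13: h = z + ψ = 754.09 + 84.26 = 838.35 m.
Δh = h(BH-7) − h(BH-13) = 837.64 − 838.35 = -0.71 m.
Vertical separation Δz = 806.97 − 754.09 = 52.88 m.
|i_v| = |Δh| / Δz = 0.71 / 52.88 = 0.0134.
Head is higher in the deep piezometer, so vertical flow is upward (discharge condition).

|i_v| ≈ 0.0134; vertical flow is upward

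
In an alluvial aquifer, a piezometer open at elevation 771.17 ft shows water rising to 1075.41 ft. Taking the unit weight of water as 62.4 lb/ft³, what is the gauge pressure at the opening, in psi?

P ≈ 132 psi

Pressure head ψ = h − z = 1075.41 − 771.17 = 304.24 ft.
P = γ·ψ / 144 = 62.4 × 304.24 / 144 = 132 psi.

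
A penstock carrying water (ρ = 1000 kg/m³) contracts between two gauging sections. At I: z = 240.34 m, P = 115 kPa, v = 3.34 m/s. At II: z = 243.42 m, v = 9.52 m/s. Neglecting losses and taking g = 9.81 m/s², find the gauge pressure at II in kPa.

Pressure head at I: ψ₁ = P₁/(ρg) = 115×1000 / (1000 × 9.81) = 11.72 m.
Velocity heads: v₁²/2g = 3.34²/19.62 = 0.569 m; v₂²/2g = 9.52²/19.62 = 4.619 m.
Total head H = z₁ + ψ₁ + v₁²/2g = 240.34 + 11.72 + 0.569 = 252.63 m.
ψ₂ = H − z₂ − v₂²/2g = 252.63 − 243.42 − 4.619 = 4.59 m.
P₂ = ρgψ₂ = 1000 × 9.81 × 4.59 ≈ 45.0 kPa.

P₂ ≈ 45.0 kPa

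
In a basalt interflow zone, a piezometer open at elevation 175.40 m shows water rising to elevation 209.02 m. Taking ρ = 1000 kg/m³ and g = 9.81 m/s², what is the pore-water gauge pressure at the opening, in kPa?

Pressure head ψ = h − z = 209.02 − 175.40 = 33.62 m.
P = ρgψ = 1000 × 9.81 × 33.62 = 329812 Pa ≈ 330 kPa.

P ≈ 330 kPa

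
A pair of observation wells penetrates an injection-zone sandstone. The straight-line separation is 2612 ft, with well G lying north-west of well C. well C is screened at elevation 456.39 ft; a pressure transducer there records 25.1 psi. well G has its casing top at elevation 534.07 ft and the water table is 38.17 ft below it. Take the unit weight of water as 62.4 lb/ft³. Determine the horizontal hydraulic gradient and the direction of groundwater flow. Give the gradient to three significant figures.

i ≈ 0.00705; groundwater flows toward the north-west

Pressure head at well C: ψ = 144·P/γ = 144 × 25.1 / 62.4 = 57.92 ft.
Total head at well C: h = z + ψ = 456.39 + 57.92 = 514.31 ft.
Total head at well G: h = 534.07 − 38.17 = 495.90 ft.
Head difference: h(well C) − h(well G) = 514.31 − 495.90 = 18.41 ft.
Hydraulic gradient: i = |Δh| / L = 18.41 / 2612 = 0.00705.
Flow is from higher to lower head: from well C toward well G, i.e. toward the north-west.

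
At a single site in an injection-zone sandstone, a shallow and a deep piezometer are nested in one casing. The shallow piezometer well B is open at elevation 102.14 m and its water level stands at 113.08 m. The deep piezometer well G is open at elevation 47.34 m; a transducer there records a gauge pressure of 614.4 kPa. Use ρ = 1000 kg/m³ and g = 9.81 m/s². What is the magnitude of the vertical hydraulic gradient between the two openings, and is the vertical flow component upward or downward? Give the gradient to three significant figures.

|i_v| ≈ 0.0568; vertical flow is downward

Total head at well B: h = 113.08 m (water level in the standpipe).
Pressure head at well G: ψ = P/(ρg) = 614.4×1000 / (1000 × 9.81) = 62.63 m.
Total head at well G: h = z + ψ = 47.34 + 62.63 = 109.97 m.
Δh = h(well B) − h(well G) = 113.08 − 109.97 = 3.11 m.
Vertical separation Δz = 102.14 − 47.34 = 54.80 m.
|i_v| = |Δh| / Δz = 3.11 / 54.80 = 0.0568.
Head is higher in the shallow piezometer, so vertical flow is downward (recharge condition).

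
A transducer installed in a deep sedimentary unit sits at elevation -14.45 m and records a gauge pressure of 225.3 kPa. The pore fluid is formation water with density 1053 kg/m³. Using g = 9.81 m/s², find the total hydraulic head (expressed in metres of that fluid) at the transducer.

ψ = P/(ρg) = 225.3×1000 / (1053 × 9.81) = 21.81 m.
h = z + ψ = -14.45 + 21.81 = 7.36 m.

h ≈ 7.36 m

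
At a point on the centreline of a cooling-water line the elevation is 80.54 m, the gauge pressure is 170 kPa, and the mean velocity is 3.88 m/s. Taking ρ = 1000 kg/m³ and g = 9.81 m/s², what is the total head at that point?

Pressure head ψ = P/(ρg) = 170×1000 / (1000 × 9.81) = 17.33 m.
Velocity head = v²/(2g) = 3.88² / (2 × 9.81) = 0.767 m.
h = z + ψ + v²/(2g) = 80.54 + 17.33 + 0.767 = 98.64 m.

h ≈ 98.64 m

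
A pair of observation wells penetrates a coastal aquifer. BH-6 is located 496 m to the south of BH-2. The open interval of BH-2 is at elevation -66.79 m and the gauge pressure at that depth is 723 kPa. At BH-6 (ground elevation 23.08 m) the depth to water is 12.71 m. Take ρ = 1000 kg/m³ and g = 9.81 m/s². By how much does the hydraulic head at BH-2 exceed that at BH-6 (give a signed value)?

Δh ≈ -3.46 m

Pressure head at BH-2: ψ = P/(ρg) = 723×1000 / (1000 × 9.81) = 73.70 m.
Total head at BH-2: h = z + ψ = -66.79 + 73.70 = 6.91 m.
Total head at BH-6: h = 23.08 − 12.71 = 10.37 m.
Head difference: h(BH-2) − h(BH-6) = 6.91 − 10.37 = -3.46 m.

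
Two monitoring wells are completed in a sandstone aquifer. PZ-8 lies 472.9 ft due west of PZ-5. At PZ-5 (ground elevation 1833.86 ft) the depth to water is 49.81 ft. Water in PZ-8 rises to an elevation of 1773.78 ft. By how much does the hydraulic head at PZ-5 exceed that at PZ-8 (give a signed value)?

Δh ≈ 10.27 ft

Total head at PZ-5: h = 1833.86 − 49.81 = 1784.05 ft.
Total head at PZ-8: h = 1773.78 ft (water level in the piezometer is the total head).
Head difference: h(PZ-5) − h(PZ-8) = 1784.05 − 1773.78 = 10.27 ft.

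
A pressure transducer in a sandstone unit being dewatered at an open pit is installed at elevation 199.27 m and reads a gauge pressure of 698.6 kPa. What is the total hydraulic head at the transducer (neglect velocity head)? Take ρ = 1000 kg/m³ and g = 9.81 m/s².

ψ = P/(ρg) = 698.6×1000 / (1000 × 9.81) = 71.21 m.
h = z + ψ = 199.27 + 71.21 = 270.48 m.

h ≈ 270.48 m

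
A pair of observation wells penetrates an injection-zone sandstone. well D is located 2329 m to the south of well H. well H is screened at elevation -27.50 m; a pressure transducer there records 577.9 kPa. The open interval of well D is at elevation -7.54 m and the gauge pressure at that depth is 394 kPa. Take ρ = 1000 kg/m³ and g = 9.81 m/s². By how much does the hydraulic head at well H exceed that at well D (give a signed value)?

Δh ≈ -1.21 m

Pressure head at well H: ψ = P/(ρg) = 577.9×1000 / (1000 × 9.81) = 58.91 m.
Total head at well H: h = z + ψ = -27.50 + 58.91 = 31.41 m.
Pressure head at well D: ψ = P/(ρg) = 394×1000 / (1000 × 9.81) = 40.16 m.
Total head at well D: h = z + ψ = -7.54 + 40.16 = 32.62 m.
Head difference: h(well H) − h(well D) = 31.41 − 32.62 = -1.21 m.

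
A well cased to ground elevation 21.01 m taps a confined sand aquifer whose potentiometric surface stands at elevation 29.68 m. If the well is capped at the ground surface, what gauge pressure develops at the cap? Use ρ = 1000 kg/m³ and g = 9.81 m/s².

Head above the cap: Δh = 29.68 − 21.01 = 8.67 m.
P = ρgΔh = 1000 × 9.81 × 8.67 = 85053 Pa ≈ 85.1 kPa.

P ≈ 85.1 kPa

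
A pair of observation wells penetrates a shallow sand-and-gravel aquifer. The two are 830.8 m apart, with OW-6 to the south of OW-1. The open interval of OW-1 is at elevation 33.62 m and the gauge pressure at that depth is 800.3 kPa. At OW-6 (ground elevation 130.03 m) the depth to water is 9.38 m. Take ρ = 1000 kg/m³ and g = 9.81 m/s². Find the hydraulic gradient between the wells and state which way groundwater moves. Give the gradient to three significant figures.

Pressure head at OW-1: ψ = P/(ρg) = 800.3×1000 / (1000 × 9.81) = 81.58 m.
Total head at OW-1: h = z + ψ = 33.62 + 81.58 = 115.20 m.
Total head at OW-6: h = 130.03 − 9.38 = 120.65 m.
Head difference: h(OW-1) − h(OW-6) = 115.20 − 120.65 = -5.45 m.
Hydraulic gradient: i = |Δh| / L = 5.45 / 830.8 = 0.00656.
Flow is from higher to lower head: from OW-6 toward OW-1, i.e. toward the north.

i ≈ 0.00656; groundwater flows toward the north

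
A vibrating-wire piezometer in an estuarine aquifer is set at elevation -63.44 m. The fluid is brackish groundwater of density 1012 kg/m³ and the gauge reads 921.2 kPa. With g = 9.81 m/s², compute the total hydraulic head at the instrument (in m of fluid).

ψ = P/(ρg) = 921.2×1000 / (1012 × 9.81) = 92.79 m.
h = z + ψ = -63.44 + 92.79 = 29.35 m.

h ≈ 29.35 m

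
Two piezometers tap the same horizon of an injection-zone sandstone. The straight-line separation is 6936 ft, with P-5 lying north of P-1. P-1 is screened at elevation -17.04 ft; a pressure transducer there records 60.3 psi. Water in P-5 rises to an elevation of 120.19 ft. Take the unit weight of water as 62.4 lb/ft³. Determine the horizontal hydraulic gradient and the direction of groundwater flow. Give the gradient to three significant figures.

Pressure head at P-1: ψ = 144·P/γ = 144 × 60.3 / 62.4 = 139.15 ft.
Total head at P-1: h = z + ψ = -17.04 + 139.15 = 122.11 ft.
Total head at P-5: h = 120.19 ft (water level in the piezometer is the total head).
Head difference: h(P-1) − h(P-5) = 122.11 − 120.19 = 1.92 ft.
Hydraulic gradient: i = |Δh| / L = 1.92 / 6936 = 0.000277.
Flow is from higher to lower head: from P-1 toward P-5, i.e. toward the north.

i ≈ 0.000277; groundwater flows toward the north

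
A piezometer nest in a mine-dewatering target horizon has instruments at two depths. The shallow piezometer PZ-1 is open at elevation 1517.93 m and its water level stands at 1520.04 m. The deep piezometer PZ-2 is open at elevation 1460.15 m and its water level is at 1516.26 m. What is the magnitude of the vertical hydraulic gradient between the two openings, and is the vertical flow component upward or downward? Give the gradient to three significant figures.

Total head at PZ-1: h = 1520.04 m (water level in the standpipe).
Total head at PZ-2: h = 1516.26 m.
Δh = h(PZ-1) − h(PZ-2) = 1520.04 − 1516.26 = 3.78 m.
Vertical separation Δz = 1517.93 − 1460.15 = 57.78 m.
|i_v| = |Δh| / Δz = 3.78 / 57.78 = 0.0654.
Head is higher in the shallow piezometer, so vertical flow is downward (recharge condition).

|i_v| ≈ 0.0654; vertical flow is downward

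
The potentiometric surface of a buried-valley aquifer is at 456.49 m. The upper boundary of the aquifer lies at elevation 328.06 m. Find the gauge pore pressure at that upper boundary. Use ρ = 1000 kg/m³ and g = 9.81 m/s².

Pressure head at the aquifer top: ψ = h − z = 456.49 − 328.06 = 128.43 m.
P = ρgψ = 1000 × 9.81 × 128.43 = 1259898 Pa ≈ 1260 kPa.

P ≈ 1260 kPa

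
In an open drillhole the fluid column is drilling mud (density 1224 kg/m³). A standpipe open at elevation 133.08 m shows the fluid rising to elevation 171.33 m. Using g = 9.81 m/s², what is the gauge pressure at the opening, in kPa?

Pressure head ψ = h − z = 171.33 − 133.08 = 38.25 m.
P = ρgψ = 1224 × 9.81 × 38.25 = 459285 Pa ≈ 459 kPa.

P ≈ 459 kPa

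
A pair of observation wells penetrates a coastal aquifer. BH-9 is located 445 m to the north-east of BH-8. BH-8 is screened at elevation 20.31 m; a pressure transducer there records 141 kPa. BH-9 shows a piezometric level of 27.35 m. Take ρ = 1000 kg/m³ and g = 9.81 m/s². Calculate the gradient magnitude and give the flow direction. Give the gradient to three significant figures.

Pressure head at BH-8: ψ = P/(ρg) = 141×1000 / (1000 × 9.81) = 14.37 m.
Total head at BH-8: h = z + ψ = 20.31 + 14.37 = 34.68 m.
Total head at BH-9: h = 27.35 m (water level in the piezometer is the total head).
Head difference: h(BH-8) − h(BH-9) = 34.68 − 27.35 = 7.33 m.
Hydraulic gradient: i = |Δh| / L = 7.33 / 445 = 0.0165.
Flow is from higher to lower head: from BH-8 toward BH-9, i.e. toward the north-east.

i ≈ 0.0165; groundwater flows toward the north-east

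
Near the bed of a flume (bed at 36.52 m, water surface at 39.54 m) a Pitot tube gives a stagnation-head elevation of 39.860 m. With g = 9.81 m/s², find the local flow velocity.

v ≈ 2.51 m/s

Near the bed, under hydrostatic conditions, the piezometric head (z + ψ) equals the free-surface elevation, 39.54 m.
Velocity head = total − piezometric = 39.860 − 39.54 = 0.320 m.
v = √(2g·h_v) = √(2 × 9.81 × 0.320) = 2.51 m/s.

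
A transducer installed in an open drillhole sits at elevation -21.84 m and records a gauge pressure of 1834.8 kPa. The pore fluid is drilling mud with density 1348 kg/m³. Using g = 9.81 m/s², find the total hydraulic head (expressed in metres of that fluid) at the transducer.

h ≈ 116.91 m

ψ = P/(ρg) = 1834.8×1000 / (1348 × 9.81) = 138.75 m.
h = z + ψ = -21.84 + 138.75 = 116.91 m.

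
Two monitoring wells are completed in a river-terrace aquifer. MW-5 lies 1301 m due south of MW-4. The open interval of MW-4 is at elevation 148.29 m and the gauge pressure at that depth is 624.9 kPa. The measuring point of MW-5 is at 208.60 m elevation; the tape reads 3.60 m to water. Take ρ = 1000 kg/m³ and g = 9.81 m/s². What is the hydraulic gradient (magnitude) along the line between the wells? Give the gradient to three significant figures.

Pressure head at MW-4: ψ = P/(ρg) = 624.9×1000 / (1000 × 9.81) = 63.70 m.
Total head at MW-4: h = z + ψ = 148.29 + 63.70 = 211.99 m.
Total head at MW-5: h = 208.60 − 3.60 = 205.00 m.
Head difference: h(MW-4) − h(MW-5) = 211.99 − 205.00 = 6.99 m.
Hydraulic gradient: i = |Δh| / L = 6.99 / 1301 = 0.00537.

i ≈ 0.00537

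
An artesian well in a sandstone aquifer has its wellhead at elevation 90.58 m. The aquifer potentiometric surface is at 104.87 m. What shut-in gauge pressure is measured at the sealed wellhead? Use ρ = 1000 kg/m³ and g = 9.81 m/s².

P ≈ 140 kPa

Head above the cap: Δh = 104.87 − 90.58 = 14.29 m.
P = ρgΔh = 1000 × 9.81 × 14.29 = 140185 Pa ≈ 140 kPa.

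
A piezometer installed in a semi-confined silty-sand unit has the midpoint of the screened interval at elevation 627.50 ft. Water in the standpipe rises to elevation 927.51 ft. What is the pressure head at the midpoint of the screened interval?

Total head h = 927.51 ft (the water-surface elevation in the piezometer).
Pressure head ψ = h − z = 927.51 − 627.50 = 300.01 ft.

ψ ≈ 300.01 ft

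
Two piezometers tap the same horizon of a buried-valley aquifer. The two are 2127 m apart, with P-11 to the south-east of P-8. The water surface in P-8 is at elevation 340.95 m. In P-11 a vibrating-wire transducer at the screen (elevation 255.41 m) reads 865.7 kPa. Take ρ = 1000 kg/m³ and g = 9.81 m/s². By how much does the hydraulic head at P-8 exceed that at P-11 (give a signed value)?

Δh ≈ -2.71 m

Total head at P-8: h = 340.95 m (water level in the piezometer is the total head).
Pressure head at P-11: ψ = P/(ρg) = 865.7×1000 / (1000 × 9.81) = 88.25 m.
Total head at P-11: h = z + ψ = 255.41 + 88.25 = 343.66 m.
Head difference: h(P-8) − h(P-11) = 340.95 − 343.66 = -2.71 m.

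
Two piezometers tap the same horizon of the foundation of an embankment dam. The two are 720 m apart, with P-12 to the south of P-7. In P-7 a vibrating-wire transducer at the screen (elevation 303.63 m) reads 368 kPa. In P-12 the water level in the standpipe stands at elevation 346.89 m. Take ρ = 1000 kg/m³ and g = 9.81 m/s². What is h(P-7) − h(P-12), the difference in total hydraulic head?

Δh ≈ -5.75 m

Pressure head at P-7: ψ = P/(ρg) = 368×1000 / (1000 × 9.81) = 37.51 m.
Total head at P-7: h = z + ψ = 303.63 + 37.51 = 341.14 m.
Total head at P-12: h = 346.89 m (water level in the piezometer is the total head).
Head difference: h(P-7) − h(P-12) = 341.14 − 346.89 = -5.75 m.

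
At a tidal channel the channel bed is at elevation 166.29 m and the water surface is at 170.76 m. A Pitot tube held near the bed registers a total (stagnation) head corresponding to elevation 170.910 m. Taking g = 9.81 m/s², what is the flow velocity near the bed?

Near the bed, under hydrostatic conditions, the piezometric head (z + ψ) equals the free-surface elevation, 170.76 m.
Velocity head = total − piezometric = 170.910 − 170.76 = 0.150 m.
v = √(2g·h_v) = √(2 × 9.81 × 0.150) = 1.72 m/s.

v ≈ 1.72 m/s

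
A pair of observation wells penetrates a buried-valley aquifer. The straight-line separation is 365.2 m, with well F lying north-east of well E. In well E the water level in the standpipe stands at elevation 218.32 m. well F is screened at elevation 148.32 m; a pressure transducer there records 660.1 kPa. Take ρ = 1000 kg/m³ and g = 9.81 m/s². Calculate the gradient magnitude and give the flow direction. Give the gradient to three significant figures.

i ≈ 0.00742; groundwater flows toward the north-east

Total head at well E: h = 218.32 m (water level in the piezometer is the total head).
Pressure head at well F: ψ = P/(ρg) = 660.1×1000 / (1000 × 9.81) = 67.29 m.
Total head at well F: h = z + ψ = 148.32 + 67.29 = 215.61 m.
Head difference: h(well E) − h(well F) = 218.32 − 215.61 = 2.71 m.
Hydraulic gradient: i = |Δh| / L = 2.71 / 365.2 = 0.00742.
Flow is from higher to lower head: from well E toward well F, i.e. toward the north-east.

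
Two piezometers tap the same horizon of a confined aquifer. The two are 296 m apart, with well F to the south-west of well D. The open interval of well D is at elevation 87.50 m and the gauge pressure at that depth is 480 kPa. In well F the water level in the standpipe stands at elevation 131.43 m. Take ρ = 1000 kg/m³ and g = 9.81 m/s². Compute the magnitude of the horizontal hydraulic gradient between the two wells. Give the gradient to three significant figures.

i ≈ 0.0169

Pressure head at well D: ψ = P/(ρg) = 480×1000 / (1000 × 9.81) = 48.93 m.
Total head at well D: h = z + ψ = 87.50 + 48.93 = 136.43 m.
Total head at well F: h = 131.43 m (water level in the piezometer is the total head).
Head difference: h(well D) − h(well F) = 136.43 − 131.43 = 5.00 m.
Hydraulic gradient: i = |Δh| / L = 5.00 / 296 = 0.0169.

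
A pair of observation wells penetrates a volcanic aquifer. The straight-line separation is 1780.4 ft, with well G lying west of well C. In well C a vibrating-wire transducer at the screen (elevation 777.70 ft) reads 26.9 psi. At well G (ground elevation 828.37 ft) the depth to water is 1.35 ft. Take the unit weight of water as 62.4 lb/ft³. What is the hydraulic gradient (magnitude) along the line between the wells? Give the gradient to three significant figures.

Pressure head at well C: ψ = 144·P/γ = 144 × 26.9 / 62.4 = 62.08 ft.
Total head at well C: h = z + ψ = 777.70 + 62.08 = 839.78 ft.
Total head at well G: h = 828.37 − 1.35 = 827.02 ft.
Head difference: h(well C) − h(well G) = 839.78 − 827.02 = 12.76 ft.
Hydraulic gradient: i = |Δh| / L = 12.76 / 1780.4 = 0.00717.

i ≈ 0.00717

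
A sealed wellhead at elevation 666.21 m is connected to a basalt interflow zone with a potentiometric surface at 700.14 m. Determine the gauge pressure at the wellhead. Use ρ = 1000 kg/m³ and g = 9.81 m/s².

P ≈ 333 kPa

Head above the cap: Δh = 700.14 − 666.21 = 33.93 m.
P = ρgΔh = 1000 × 9.81 × 33.93 = 332853 Pa ≈ 333 kPa.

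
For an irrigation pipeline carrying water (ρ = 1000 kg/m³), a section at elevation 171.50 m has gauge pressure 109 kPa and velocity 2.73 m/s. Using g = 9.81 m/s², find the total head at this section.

h ≈ 182.99 m

Pressure head ψ = P/(ρg) = 109×1000 / (1000 × 9.81) = 11.11 m.
Velocity head = v²/(2g) = 2.73² / (2 × 9.81) = 0.380 m.
h = z + ψ + v²/(2g) = 171.50 + 11.11 + 0.380 = 182.99 m.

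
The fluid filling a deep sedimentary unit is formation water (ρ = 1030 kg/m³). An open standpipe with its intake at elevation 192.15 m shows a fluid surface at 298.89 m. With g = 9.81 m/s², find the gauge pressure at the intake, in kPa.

P ≈ 1080 kPa

Pressure head ψ = h − z = 298.89 − 192.15 = 106.74 m.
P = ρgψ = 1030 × 9.81 × 106.74 = 1078533 Pa ≈ 1080 kPa.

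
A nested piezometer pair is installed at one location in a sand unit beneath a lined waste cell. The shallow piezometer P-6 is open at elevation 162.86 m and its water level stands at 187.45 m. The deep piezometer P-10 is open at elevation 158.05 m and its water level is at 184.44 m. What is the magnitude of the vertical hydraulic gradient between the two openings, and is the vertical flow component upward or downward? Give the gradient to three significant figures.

|i_v| ≈ 0.626; vertical flow is downward

Total head at P-6: h = 187.45 m (water level in the standpipe).
Total head at P-10: h = 184.44 m.
Δh = h(P-6) − h(P-10) = 187.45 − 184.44 = 3.01 m.
Vertical separation Δz = 162.86 − 158.05 = 4.81 m.
|i_v| = |Δh| / Δz = 3.01 / 4.81 = 0.626.
Head is higher in the shallow piezometer, so vertical flow is downward (recharge condition).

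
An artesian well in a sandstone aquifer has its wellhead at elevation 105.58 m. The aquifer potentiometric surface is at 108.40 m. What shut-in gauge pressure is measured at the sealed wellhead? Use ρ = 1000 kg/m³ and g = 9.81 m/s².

P ≈ 27.7 kPa

Head above the cap: Δh = 108.40 − 105.58 = 2.82 m.
P = ρgΔh = 1000 × 9.81 × 2.82 = 27664 Pa ≈ 27.7 kPa.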